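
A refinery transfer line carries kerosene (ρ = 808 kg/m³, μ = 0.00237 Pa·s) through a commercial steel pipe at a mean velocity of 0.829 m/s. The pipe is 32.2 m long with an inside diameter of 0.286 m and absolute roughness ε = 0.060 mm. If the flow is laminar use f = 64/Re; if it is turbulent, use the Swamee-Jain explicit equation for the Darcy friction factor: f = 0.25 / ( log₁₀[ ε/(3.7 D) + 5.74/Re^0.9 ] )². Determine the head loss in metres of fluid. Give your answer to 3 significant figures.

Reynolds number Re = ρVD/μ = 808 · 0.829 · 0.286 / 0.00237 = 8.083e+04.
Re > 4000 → turbulent. Relative roughness ε/D = 6e-05/0.286 = 0.00021. Swamee-Jain: f = 0.25/(log₁₀[0.00021/3.7 + 5.74/8.083e+04^0.9])² = 0.25/(log₁₀[5.67e-05 + 0.00022])² = 0.25/(-3.558)² = 0.01975.
Darcy-Weisbach: ΔP = f(L/D)(ρV²/2) = 0.01975·(32.2/0.286)·(808·0.829²/2) = 0.01975·112.6·277.6 = 617.2 Pa.
Head loss h_f = ΔP/(ρg) = 617.2/(808·9.81) = 0.0779 m.

h_f ≈ 0.0779 m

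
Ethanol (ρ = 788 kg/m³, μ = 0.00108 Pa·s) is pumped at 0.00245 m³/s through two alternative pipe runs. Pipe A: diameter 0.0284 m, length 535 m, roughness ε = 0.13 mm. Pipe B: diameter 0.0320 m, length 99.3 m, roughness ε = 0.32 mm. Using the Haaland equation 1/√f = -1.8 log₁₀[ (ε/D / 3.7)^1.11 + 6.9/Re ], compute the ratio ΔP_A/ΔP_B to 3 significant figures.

ΔP_A/ΔP_B ≈ 7.76

Pipe A: V = Q/A = 0.00245/0.0006335 = 3.868 m/s; Re = 8.014e+04; ε/D = 0.00458; Haaland → f = 0.03074; ΔP_A = f(L/D)(ρV²/2) = 3.413e+06 Pa.
Pipe B: V = Q/A = 0.00245/0.0008042 = 3.046 m/s; Re = 7.113e+04; ε/D = 0.01; Haaland → f = 0.03876; ΔP_B = f(L/D)(ρV²/2) = 4.398e+05 Pa.
ΔP_A/ΔP_B = 3.413e+06/4.398e+05 = 7.76.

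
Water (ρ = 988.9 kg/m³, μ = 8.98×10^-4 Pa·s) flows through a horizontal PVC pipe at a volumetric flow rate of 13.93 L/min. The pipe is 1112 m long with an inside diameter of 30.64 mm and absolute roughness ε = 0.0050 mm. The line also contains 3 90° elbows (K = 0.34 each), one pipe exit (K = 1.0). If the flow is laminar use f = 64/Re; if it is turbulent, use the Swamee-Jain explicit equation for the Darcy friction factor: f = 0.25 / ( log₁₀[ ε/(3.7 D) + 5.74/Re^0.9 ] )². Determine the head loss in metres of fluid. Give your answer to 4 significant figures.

Q = 13.93 L/min = 13.93/60000 = 0.0002322 m³/s.
Cross-sectional area A = πD²/4 = π(0.03064)²/4 = 0.0007373 m²; mean velocity V = Q/A = 0.0002322/0.0007373 = 0.3149 m/s.
Reynolds number Re = ρVD/μ = 988.9 · 0.3149 · 0.03064 / 0.000898 = 1.062e+04.
Re > 4000 → turbulent. Relative roughness ε/D = 5e-06/0.03064 = 0.000163. Swamee-Jain: f = 0.25/(log₁₀[0.000163/3.7 + 5.74/1.062e+04^0.9])² = 0.25/(log₁₀[4.41e-05 + 0.00137])² = 0.25/(-2.851)² = 0.03076.
Total minor-loss coefficient ΣK = 3·0.34 + 1·1 = 2.02.
ΔP = [f·L/D + ΣK]·(ρV²/2) = [0.03076·1112/0.03064 + 2.02]·(988.9·0.3149²/2) = [1116 + 2.02]·49.02 = 5.482e+04 Pa.
Head loss h_f = ΔP/(ρg) = 5.482e+04/(988.9·9.81) = 5.651 m.

h_f ≈ 5.651 m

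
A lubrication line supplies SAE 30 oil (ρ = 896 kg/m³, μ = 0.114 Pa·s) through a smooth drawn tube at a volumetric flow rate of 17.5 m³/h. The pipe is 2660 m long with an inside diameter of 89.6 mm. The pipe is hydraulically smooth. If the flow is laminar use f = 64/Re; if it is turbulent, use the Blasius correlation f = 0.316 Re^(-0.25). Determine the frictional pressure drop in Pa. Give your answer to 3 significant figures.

Q = 17.5 m³/h = 17.5/3600 = 0.004861 m³/s.
Cross-sectional area A = πD²/4 = π(0.0896)²/4 = 0.006305 m²; mean velocity V = Q/A = 0.004861/0.006305 = 0.771 m/s.
Reynolds number Re = ρVD/μ = 896 · 0.771 · 0.0896 / 0.114 = 542.9.
Re < 2300 → laminar flow, so f = 64/Re = 64/542.9 = 0.1179 (the turbulent correlation is not needed).
Darcy-Weisbach: ΔP = f(L/D)(ρV²/2) = 0.1179·(2660/0.0896)·(896·0.771²/2) = 0.1179·2.969e+04·266.3 = 9.319e+05 Pa.

ΔP ≈ 932000 Pa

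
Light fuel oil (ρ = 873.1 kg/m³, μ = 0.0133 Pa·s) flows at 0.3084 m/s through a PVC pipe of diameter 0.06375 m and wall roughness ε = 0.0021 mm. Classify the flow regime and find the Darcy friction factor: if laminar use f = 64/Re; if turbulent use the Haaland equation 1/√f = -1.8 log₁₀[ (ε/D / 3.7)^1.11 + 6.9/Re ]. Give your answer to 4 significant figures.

f ≈ 0.04959

Re = ρVD/μ = 873.1·0.3084·0.06375/0.0133 = 1291.
Re < 2300 → laminar, so f = 64/Re = 0.04959 (roughness is irrelevant in laminar flow).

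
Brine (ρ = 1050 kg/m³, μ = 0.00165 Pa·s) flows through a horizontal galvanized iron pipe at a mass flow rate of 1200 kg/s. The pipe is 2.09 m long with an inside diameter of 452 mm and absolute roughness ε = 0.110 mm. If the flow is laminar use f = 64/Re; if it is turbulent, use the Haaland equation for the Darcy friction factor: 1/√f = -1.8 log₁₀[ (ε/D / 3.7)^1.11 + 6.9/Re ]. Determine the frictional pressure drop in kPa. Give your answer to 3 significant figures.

A = πD²/4 = π(0.452)²/4 = 0.1605 m²; mean velocity V = ṁ/(ρA) = 1200/(1050 · 0.1605) = 7.122 m/s.
Reynolds number Re = ρVD/μ = 1050 · 7.122 · 0.452 / 0.00165 = 2.049e+06.
Re > 4000 → turbulent. Relative roughness ε/D = 0.00011/0.452 = 0.000243. Haaland: 1/√f = -1.8 log₁₀[(0.000243/3.7)^1.11 + 6.9/2.049e+06] = -1.8 log₁₀[2.28e-05 + 3.37e-06] = 8.248, so f = 0.0147.
Darcy-Weisbach: ΔP = f(L/D)(ρV²/2) = 0.0147·(2.09/0.452)·(1050·7.122²/2) = 0.0147·4.624·2.663e+04 = 1810 Pa.
ΔP = 1810 Pa = 1.81 kPa.

ΔP ≈ 1.81 kPa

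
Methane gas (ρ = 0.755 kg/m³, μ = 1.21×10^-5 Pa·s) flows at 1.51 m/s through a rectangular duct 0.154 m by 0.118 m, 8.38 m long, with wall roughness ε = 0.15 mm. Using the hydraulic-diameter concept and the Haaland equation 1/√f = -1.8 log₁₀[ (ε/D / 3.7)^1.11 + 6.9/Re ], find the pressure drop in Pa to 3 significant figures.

Hydraulic diameter D_h = 4A/P = 4·(0.154·0.118)/(2·(0.154+0.118)) = 0.07269/0.544 = 0.1336 m.
Re = ρVD_h/μ = 0.755·1.51·0.1336/1.21e-05 = 1.259e+04.
ε/D_h = 0.00015/0.1336 = 0.00112; Haaland gives 1/√f = -1.8 log₁₀[0.000124+0.000548] = 5.71, so f = 0.03067.
ΔP = f(L/D_h)(ρV²/2) = 0.03067·8.38/0.1336·0.8607 = 1.656 Pa.

ΔP ≈ 1.66 Pa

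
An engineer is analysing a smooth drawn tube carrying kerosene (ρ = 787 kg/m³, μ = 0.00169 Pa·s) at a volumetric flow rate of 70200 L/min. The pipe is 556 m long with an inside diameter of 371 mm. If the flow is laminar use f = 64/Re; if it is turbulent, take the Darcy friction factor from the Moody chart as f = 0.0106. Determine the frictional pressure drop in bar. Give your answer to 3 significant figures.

Q = 70200 L/min = 70200/60000 = 1.17 m³/s.
Cross-sectional area A = πD²/4 = π(0.371)²/4 = 0.1081 m²; mean velocity V = Q/A = 1.17/0.1081 = 10.82 m/s.
Reynolds number Re = ρVD/μ = 787 · 10.82 · 0.371 / 0.00169 = 1.87e+06.
Re > 4000 → turbulent; use the Moody-chart value f = 0.0106.
Darcy-Weisbach: ΔP = f(L/D)(ρV²/2) = 0.0106·(556/0.371)·(787·10.82²/2) = 0.0106·1499·4.609e+04 = 7.322e+05 Pa.
ΔP = 7.322e+05 Pa = 7.32 bar.

ΔP ≈ 7.32 bar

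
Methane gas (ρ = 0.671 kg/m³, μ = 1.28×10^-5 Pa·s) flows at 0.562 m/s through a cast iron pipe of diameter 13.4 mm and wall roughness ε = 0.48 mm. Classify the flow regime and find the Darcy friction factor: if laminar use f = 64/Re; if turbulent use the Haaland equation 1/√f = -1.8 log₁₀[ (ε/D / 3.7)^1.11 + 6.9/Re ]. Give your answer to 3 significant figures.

f ≈ 0.162

Re = ρVD/μ = 0.671·0.562·0.0134/1.28e-05 = 394.8.
Re < 2300 → laminar, so f = 64/Re = 0.1621 (roughness is irrelevant in laminar flow).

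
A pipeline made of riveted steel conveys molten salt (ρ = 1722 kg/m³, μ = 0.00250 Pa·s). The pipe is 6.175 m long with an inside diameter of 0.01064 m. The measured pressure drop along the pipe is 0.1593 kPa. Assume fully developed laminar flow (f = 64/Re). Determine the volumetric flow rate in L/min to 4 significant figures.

For laminar flow, f = 64/Re with Re = ρVD/μ, so Darcy-Weisbach reduces to ΔP = 32μLV/D². Solving for V: V = ΔP·D²/(32μL) = 159.3·(0.01064)²/(32·0.0025·6.175) = 0.03651 m/s.
Check: Re = ρVD/μ = 1722·0.03651·0.01064/0.0025 = 267.6 < 2300, so the laminar assumption holds.
Q = V·A = 0.03651·(π/4·0.01064²) = 3.246e-06 m³/s = 0.1948 L/min.

Q ≈ 0.1948 L/min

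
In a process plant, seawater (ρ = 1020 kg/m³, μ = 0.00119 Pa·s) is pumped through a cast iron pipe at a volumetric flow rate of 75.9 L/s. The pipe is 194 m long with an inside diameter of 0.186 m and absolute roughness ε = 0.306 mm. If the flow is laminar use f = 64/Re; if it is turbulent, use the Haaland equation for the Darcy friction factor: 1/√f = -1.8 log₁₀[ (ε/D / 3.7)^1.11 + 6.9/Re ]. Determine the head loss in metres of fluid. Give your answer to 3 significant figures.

Q = 75.9 L/s = 75.9/1000 = 0.0759 m³/s.
Cross-sectional area A = πD²/4 = π(0.186)²/4 = 0.02717 m²; mean velocity V = Q/A = 0.0759/0.02717 = 2.793 m/s.
Reynolds number Re = ρVD/μ = 1020 · 2.793 · 0.186 / 0.00119 = 4.453e+05.
Re > 4000 → turbulent. Relative roughness ε/D = 0.000306/0.186 = 0.00165. Haaland: 1/√f = -1.8 log₁₀[(0.00165/3.7)^1.11 + 6.9/4.453e+05] = -1.8 log₁₀[0.00019 + 1.55e-05] = 6.636, so f = 0.02271.
Darcy-Weisbach: ΔP = f(L/D)(ρV²/2) = 0.02271·(194/0.186)·(1020·2.793²/2) = 0.02271·1043·3979 = 9.425e+04 Pa.
Head loss h_f = ΔP/(ρg) = 9.425e+04/(1020·9.81) = 9.42 m.

h_f ≈ 9.42 m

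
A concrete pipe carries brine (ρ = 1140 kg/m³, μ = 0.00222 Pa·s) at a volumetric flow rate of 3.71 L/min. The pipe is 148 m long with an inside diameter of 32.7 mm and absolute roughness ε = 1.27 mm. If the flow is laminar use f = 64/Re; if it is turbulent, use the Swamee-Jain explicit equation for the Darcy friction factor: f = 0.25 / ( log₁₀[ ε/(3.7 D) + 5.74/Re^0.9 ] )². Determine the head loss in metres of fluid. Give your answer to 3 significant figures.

h_f ≈ 0.0647 m

Q = 3.71 L/min = 3.71/60000 = 6.183e-05 m³/s.
Cross-sectional area A = πD²/4 = π(0.0327)²/4 = 0.0008398 m²; mean velocity V = Q/A = 6.183e-05/0.0008398 = 0.07363 m/s.
Reynolds number Re = ρVD/μ = 1140 · 0.07363 · 0.0327 / 0.00222 = 1236.
Re < 2300 → laminar flow, so f = 64/Re = 64/1236 = 0.05177 (the turbulent correlation is not needed).
Darcy-Weisbach: ΔP = f(L/D)(ρV²/2) = 0.05177·(148/0.0327)·(1140·0.07363²/2) = 0.05177·4526·3.09 = 723.9 Pa.
Head loss h_f = ΔP/(ρg) = 723.9/(1140·9.81) = 0.0647 m.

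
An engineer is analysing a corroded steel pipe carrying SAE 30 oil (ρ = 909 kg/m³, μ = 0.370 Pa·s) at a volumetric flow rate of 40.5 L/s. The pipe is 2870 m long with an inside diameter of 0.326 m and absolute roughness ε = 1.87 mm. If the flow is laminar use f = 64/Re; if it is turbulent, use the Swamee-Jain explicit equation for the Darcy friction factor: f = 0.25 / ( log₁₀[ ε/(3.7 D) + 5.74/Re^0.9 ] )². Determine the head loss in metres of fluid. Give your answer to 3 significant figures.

Q = 40.5 L/s = 40.5/1000 = 0.0405 m³/s.
Cross-sectional area A = πD²/4 = π(0.326)²/4 = 0.08347 m²; mean velocity V = Q/A = 0.0405/0.08347 = 0.4852 m/s.
Reynolds number Re = ρVD/μ = 909 · 0.4852 · 0.326 / 0.37 = 388.6.
Re < 2300 → laminar flow, so f = 64/Re = 64/388.6 = 0.1647 (the turbulent correlation is not needed).
Darcy-Weisbach: ΔP = f(L/D)(ρV²/2) = 0.1647·(2870/0.326)·(909·0.4852²/2) = 0.1647·8804·107 = 1.551e+05 Pa.
Head loss h_f = ΔP/(ρg) = 1.551e+05/(909·9.81) = 17.4 m.

h_f ≈ 17.4 m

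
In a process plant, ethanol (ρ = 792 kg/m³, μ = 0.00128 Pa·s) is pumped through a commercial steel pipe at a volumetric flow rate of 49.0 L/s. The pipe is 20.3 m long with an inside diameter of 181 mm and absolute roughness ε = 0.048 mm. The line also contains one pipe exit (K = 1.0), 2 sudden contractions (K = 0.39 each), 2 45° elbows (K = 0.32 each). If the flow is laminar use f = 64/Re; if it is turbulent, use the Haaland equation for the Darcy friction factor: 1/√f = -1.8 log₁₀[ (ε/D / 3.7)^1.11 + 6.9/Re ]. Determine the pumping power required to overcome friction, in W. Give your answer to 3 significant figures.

Q = 49.0 L/s = 49.0/1000 = 0.049 m³/s.
Cross-sectional area A = πD²/4 = π(0.181)²/4 = 0.02573 m²; mean velocity V = Q/A = 0.049/0.02573 = 1.904 m/s.
Reynolds number Re = ρVD/μ = 792 · 1.904 · 0.181 / 0.00128 = 2.133e+05.
Re > 4000 → turbulent. Relative roughness ε/D = 4.8e-05/0.181 = 0.000265. Haaland: 1/√f = -1.8 log₁₀[(0.000265/3.7)^1.11 + 6.9/2.133e+05] = -1.8 log₁₀[2.51e-05 + 3.24e-05] = 7.633, so f = 0.01716.
Total minor-loss coefficient ΣK = 1·1 + 2·0.39 + 2·0.32 = 2.42.
ΔP = [f·L/D + ΣK]·(ρV²/2) = [0.01716·20.3/0.181 + 2.42]·(792·1.904²/2) = [1.925 + 2.42]·1436 = 6240 Pa.
Pumping power P = QΔP = 0.049·6240 = 305.7 W = 306 W.

P ≈ 306 W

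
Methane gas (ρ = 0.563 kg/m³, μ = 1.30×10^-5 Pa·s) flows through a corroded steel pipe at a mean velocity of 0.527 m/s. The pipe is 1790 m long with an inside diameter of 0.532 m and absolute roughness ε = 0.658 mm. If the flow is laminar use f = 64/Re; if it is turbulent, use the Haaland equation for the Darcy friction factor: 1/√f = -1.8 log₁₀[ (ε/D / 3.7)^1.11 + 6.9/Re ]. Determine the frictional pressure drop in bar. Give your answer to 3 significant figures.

ΔP ≈ 8.18×10^-5 bar

Reynolds number Re = ρVD/μ = 0.563 · 0.527 · 0.532 / 1.3e-05 = 1.214e+04.
Re > 4000 → turbulent. Relative roughness ε/D = 0.000658/0.532 = 0.00124. Haaland: 1/√f = -1.8 log₁₀[(0.00124/3.7)^1.11 + 6.9/1.214e+04] = -1.8 log₁₀[0.000139 + 0.000568] = 5.671, so f = 0.03109.
Darcy-Weisbach: ΔP = f(L/D)(ρV²/2) = 0.03109·(1790/0.532)·(0.563·0.527²/2) = 0.03109·3365·0.07818 = 8.179 Pa.
ΔP = 8.179 Pa = 8.18×10^-5 bar.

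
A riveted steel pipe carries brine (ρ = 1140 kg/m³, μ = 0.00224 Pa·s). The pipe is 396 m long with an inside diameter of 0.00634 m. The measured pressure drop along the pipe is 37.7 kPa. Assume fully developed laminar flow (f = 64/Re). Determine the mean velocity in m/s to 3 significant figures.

V ≈ 0.0534 m/s

For laminar flow, f = 64/Re with Re = ρVD/μ, so Darcy-Weisbach reduces to ΔP = 32μLV/D². Solving for V: V = ΔP·D²/(32μL) = 3.77e+04·(0.00634)²/(32·0.00224·396) = 0.05339 m/s.
Check: Re = ρVD/μ = 1140·0.05339·0.00634/0.00224 = 172.3 < 2300, so the laminar assumption holds.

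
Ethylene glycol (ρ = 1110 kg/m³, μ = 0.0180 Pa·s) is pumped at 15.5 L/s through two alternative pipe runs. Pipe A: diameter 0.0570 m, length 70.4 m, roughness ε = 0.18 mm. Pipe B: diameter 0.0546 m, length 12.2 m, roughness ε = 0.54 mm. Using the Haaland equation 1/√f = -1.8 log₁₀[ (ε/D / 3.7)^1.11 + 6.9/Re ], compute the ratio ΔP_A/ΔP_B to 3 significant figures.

Pipe A: V = Q/A = 0.0155/0.002552 = 6.074 m/s; Re = 2.135e+04; ε/D = 0.00316; Haaland → f = 0.0312; ΔP_A = f(L/D)(ρV²/2) = 7.89e+05 Pa.
Pipe B: V = Q/A = 0.0155/0.002341 = 6.62 m/s; Re = 2.229e+04; ε/D = 0.00989; Haaland → f = 0.04026; ΔP_B = f(L/D)(ρV²/2) = 2.188e+05 Pa.
ΔP_A/ΔP_B = 7.89e+05/2.188e+05 = 3.61.

ΔP_A/ΔP_B ≈ 3.61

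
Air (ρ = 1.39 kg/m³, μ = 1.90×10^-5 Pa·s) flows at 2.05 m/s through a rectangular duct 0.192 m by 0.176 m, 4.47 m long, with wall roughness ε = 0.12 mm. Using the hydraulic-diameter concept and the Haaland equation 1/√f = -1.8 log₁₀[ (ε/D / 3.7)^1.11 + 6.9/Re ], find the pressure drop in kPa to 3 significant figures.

ΔP ≈ 0.00179 kPa

Hydraulic diameter D_h = 4A/P = 4·(0.192·0.176)/(2·(0.192+0.176)) = 0.1352/0.736 = 0.1837 m.
Re = ρVD_h/μ = 1.39·2.05·0.1837/1.9e-05 = 2.754e+04.
ε/D_h = 0.00012/0.1837 = 0.000653; Haaland gives 1/√f = -1.8 log₁₀[6.83e-05+0.000251] = 6.294, so f = 0.02525.
ΔP = f(L/D_h)(ρV²/2) = 0.02525·4.47/0.1837·2.921 = 1.795 Pa.
ΔP = 0.00179 kPa.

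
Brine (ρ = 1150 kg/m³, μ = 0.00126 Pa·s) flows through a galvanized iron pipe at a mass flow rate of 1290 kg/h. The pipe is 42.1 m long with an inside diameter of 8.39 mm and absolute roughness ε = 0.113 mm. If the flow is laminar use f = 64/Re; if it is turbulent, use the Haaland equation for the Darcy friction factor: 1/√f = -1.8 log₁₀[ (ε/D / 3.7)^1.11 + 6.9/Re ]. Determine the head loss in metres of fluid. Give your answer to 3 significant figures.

h_f ≈ 351 m

ṁ = 1290 kg/h = 1290/3600 = 0.3583 kg/s.
A = πD²/4 = π(0.00839)²/4 = 5.529e-05 m²; mean velocity V = ṁ/(ρA) = 0.3583/(1150 · 5.529e-05) = 5.636 m/s.
Reynolds number Re = ρVD/μ = 1150 · 5.636 · 0.00839 / 0.00126 = 4.316e+04.
Re > 4000 → turbulent. Relative roughness ε/D = 0.000113/0.00839 = 0.0135. Haaland: 1/√f = -1.8 log₁₀[(0.0135/3.7)^1.11 + 6.9/4.316e+04] = -1.8 log₁₀[0.00196 + 0.00016] = 4.812, so f = 0.04319.
Darcy-Weisbach: ΔP = f(L/D)(ρV²/2) = 0.04319·(42.1/0.00839)·(1150·5.636²/2) = 0.04319·5018·1.826e+04 = 3.959e+06 Pa.
Head loss h_f = ΔP/(ρg) = 3.959e+06/(1150·9.81) = 351 m.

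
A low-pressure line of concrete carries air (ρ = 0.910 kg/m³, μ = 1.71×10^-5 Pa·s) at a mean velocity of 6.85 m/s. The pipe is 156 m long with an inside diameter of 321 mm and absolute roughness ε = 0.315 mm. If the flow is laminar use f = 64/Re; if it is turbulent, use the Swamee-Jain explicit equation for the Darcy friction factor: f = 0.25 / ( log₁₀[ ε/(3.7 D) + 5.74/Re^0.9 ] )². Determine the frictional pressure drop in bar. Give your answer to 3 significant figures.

ΔP ≈ 0.00228 bar

Reynolds number Re = ρVD/μ = 0.91 · 6.85 · 0.321 / 1.71e-05 = 1.17e+05.
Re > 4000 → turbulent. Relative roughness ε/D = 0.000315/0.321 = 0.000981. Swamee-Jain: f = 0.25/(log₁₀[0.000981/3.7 + 5.74/1.17e+05^0.9])² = 0.25/(log₁₀[0.000265 + 0.000158])² = 0.25/(-3.374)² = 0.02196.
Darcy-Weisbach: ΔP = f(L/D)(ρV²/2) = 0.02196·(156/0.321)·(0.91·6.85²/2) = 0.02196·486·21.35 = 227.9 Pa.
ΔP = 227.9 Pa = 0.00228 bar.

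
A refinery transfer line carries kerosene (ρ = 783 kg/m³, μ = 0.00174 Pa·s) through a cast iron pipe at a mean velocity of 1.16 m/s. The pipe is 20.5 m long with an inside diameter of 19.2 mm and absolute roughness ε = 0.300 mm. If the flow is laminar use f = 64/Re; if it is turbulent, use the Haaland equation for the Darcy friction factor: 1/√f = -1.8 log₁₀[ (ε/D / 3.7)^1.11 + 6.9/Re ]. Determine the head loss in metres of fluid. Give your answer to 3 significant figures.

Reynolds number Re = ρVD/μ = 783 · 1.16 · 0.0192 / 0.00174 = 1.002e+04.
Re > 4000 → turbulent. Relative roughness ε/D = 0.0003/0.0192 = 0.0156. Haaland: 1/√f = -1.8 log₁₀[(0.0156/3.7)^1.11 + 6.9/1.002e+04] = -1.8 log₁₀[0.00231 + 0.000688] = 4.54, so f = 0.04851.
Darcy-Weisbach: ΔP = f(L/D)(ρV²/2) = 0.04851·(20.5/0.0192)·(783·1.16²/2) = 0.04851·1068·526.8 = 2.728e+04 Pa.
Head loss h_f = ΔP/(ρg) = 2.728e+04/(783·9.81) = 3.55 m.

h_f ≈ 3.55 m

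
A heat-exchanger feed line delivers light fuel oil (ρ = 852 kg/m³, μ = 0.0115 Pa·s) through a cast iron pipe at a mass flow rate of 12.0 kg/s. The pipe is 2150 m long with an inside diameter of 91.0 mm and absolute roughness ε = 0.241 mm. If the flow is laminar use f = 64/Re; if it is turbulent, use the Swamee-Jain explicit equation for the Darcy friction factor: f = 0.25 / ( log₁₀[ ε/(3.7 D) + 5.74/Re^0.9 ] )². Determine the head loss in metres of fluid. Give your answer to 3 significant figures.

h_f ≈ 185 m

A = πD²/4 = π(0.091)²/4 = 0.006504 m²; mean velocity V = ṁ/(ρA) = 12/(852 · 0.006504) = 2.166 m/s.
Reynolds number Re = ρVD/μ = 852 · 2.166 · 0.091 / 0.0115 = 1.46e+04.
Re > 4000 → turbulent. Relative roughness ε/D = 0.000241/0.091 = 0.00265. Swamee-Jain: f = 0.25/(log₁₀[0.00265/3.7 + 5.74/1.46e+04^0.9])² = 0.25/(log₁₀[0.000716 + 0.00103])² = 0.25/(-2.759)² = 0.03284.
Darcy-Weisbach: ΔP = f(L/D)(ρV²/2) = 0.03284·(2150/0.091)·(852·2.166²/2) = 0.03284·2.363e+04·1998 = 1.55e+06 Pa.
Head loss h_f = ΔP/(ρg) = 1.55e+06/(852·9.81) = 185 m.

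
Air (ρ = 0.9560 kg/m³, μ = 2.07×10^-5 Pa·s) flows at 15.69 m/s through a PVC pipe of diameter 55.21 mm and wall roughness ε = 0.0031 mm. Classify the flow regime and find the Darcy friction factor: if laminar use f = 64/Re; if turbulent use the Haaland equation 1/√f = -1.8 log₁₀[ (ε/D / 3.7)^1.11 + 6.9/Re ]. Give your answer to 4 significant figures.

f ≈ 0.02192

Re = ρVD/μ = 0.956·15.69·0.05521/2.07e-05 = 4.001e+04.
Re > 4000 → turbulent. ε/D = 3.1e-06/0.05521 = 5.61e-05; Haaland: 1/√f = -1.8 log₁₀[4.48e-06 + 0.000172] = 6.754, so f = 0.02192.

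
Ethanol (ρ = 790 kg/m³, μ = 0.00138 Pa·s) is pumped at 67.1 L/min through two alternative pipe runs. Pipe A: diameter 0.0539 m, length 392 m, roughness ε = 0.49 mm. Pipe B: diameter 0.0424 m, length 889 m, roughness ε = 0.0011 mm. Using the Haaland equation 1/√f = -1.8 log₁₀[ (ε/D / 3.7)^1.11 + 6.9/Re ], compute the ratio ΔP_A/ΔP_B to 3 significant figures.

Pipe A: V = Q/A = 0.001118/0.002282 = 0.4901 m/s; Re = 1.512e+04; ε/D = 0.00909; Haaland → f = 0.04042; ΔP_A = f(L/D)(ρV²/2) = 2.789e+04 Pa.
Pipe B: V = Q/A = 0.001118/0.001412 = 0.792 m/s; Re = 1.922e+04; ε/D = 2.59e-05; Haaland → f = 0.02604; ΔP_B = f(L/D)(ρV²/2) = 1.353e+05 Pa.
ΔP_A/ΔP_B = 2.789e+04/1.353e+05 = 0.206.

ΔP_A/ΔP_B ≈ 0.206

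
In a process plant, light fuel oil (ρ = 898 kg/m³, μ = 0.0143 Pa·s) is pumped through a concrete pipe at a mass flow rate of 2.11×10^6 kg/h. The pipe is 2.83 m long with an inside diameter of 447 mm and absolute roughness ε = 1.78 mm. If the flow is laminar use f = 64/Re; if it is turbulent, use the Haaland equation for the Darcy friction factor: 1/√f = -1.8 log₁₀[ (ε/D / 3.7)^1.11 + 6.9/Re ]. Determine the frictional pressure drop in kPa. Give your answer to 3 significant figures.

ΔP ≈ 1.44 kPa

ṁ = 2.11×10^6 kg/h = 2.11×10^6/3600 = 586.1 kg/s.
A = πD²/4 = π(0.447)²/4 = 0.1569 m²; mean velocity V = ṁ/(ρA) = 586.1/(898 · 0.1569) = 4.159 m/s.
Reynolds number Re = ρVD/μ = 898 · 4.159 · 0.447 / 0.0143 = 1.167e+05.
Re > 4000 → turbulent. Relative roughness ε/D = 0.00178/0.447 = 0.00398. Haaland: 1/√f = -1.8 log₁₀[(0.00398/3.7)^1.11 + 6.9/1.167e+05] = -1.8 log₁₀[0.000507 + 5.91e-05] = 5.844, so f = 0.02928.
Darcy-Weisbach: ΔP = f(L/D)(ρV²/2) = 0.02928·(2.83/0.447)·(898·4.159²/2) = 0.02928·6.331·7767 = 1440 Pa.
ΔP = 1440 Pa = 1.44 kPa.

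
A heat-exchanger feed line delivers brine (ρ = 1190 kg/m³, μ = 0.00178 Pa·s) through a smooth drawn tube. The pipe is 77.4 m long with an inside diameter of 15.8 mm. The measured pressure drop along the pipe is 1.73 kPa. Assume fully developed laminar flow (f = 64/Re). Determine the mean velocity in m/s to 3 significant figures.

V ≈ 0.0980 m/s

For laminar flow, f = 64/Re with Re = ρVD/μ, so Darcy-Weisbach reduces to ΔP = 32μLV/D². Solving for V: V = ΔP·D²/(32μL) = 1730·(0.0158)²/(32·0.00178·77.4) = 0.09796 m/s.
Check: Re = ρVD/μ = 1190·0.09796·0.0158/0.00178 = 1035 < 2300, so the laminar assumption holds.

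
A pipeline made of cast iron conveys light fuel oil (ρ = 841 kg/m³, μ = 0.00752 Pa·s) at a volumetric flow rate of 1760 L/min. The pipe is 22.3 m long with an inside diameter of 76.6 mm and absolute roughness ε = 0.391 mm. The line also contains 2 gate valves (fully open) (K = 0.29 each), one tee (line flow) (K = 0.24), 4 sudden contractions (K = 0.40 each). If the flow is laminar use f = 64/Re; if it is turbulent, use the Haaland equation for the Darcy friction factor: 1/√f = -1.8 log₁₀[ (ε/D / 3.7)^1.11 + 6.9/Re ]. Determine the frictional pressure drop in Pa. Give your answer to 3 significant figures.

ΔP ≈ 201000 Pa

Q = 1760 L/min = 1760/60000 = 0.02933 m³/s.
Cross-sectional area A = πD²/4 = π(0.0766)²/4 = 0.004608 m²; mean velocity V = Q/A = 0.02933/0.004608 = 6.365 m/s.
Reynolds number Re = ρVD/μ = 841 · 6.365 · 0.0766 / 0.00752 = 5.453e+04.
Re > 4000 → turbulent. Relative roughness ε/D = 0.000391/0.0766 = 0.0051. Haaland: 1/√f = -1.8 log₁₀[(0.0051/3.7)^1.11 + 6.9/5.453e+04] = -1.8 log₁₀[0.000669 + 0.000127] = 5.579, so f = 0.03213.
Total minor-loss coefficient ΣK = 2·0.29 + 1·0.24 + 4·0.4 = 2.42.
ΔP = [f·L/D + ΣK]·(ρV²/2) = [0.03213·22.3/0.0766 + 2.42]·(841·6.365²/2) = [9.352 + 2.42]·1.704e+04 = 2.006e+05 Pa.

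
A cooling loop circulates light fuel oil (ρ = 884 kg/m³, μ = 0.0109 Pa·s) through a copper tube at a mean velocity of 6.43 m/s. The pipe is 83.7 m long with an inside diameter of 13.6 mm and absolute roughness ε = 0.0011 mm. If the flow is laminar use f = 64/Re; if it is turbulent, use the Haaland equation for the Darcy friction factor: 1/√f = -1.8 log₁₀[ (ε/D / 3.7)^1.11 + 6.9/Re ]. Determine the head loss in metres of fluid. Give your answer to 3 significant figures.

h_f ≈ 442 m

Reynolds number Re = ρVD/μ = 884 · 6.43 · 0.0136 / 0.0109 = 7092.
Re > 4000 → turbulent. Relative roughness ε/D = 1.1e-06/0.0136 = 8.09e-05. Haaland: 1/√f = -1.8 log₁₀[(8.09e-05/3.7)^1.11 + 6.9/7092] = -1.8 log₁₀[6.71e-06 + 0.000973] = 5.416, so f = 0.03409.
Darcy-Weisbach: ΔP = f(L/D)(ρV²/2) = 0.03409·(83.7/0.0136)·(884·6.43²/2) = 0.03409·6154·1.827e+04 = 3.834e+06 Pa.
Head loss h_f = ΔP/(ρg) = 3.834e+06/(884·9.81) = 442 m.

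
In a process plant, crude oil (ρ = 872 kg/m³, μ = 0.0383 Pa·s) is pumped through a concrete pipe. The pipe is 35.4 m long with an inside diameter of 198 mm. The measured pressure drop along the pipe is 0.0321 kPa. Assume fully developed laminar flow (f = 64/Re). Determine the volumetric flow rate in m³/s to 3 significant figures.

For laminar flow, f = 64/Re with Re = ρVD/μ, so Darcy-Weisbach reduces to ΔP = 32μLV/D². Solving for V: V = ΔP·D²/(32μL) = 32.1·(0.198)²/(32·0.0383·35.4) = 0.02901 m/s.
Check: Re = ρVD/μ = 872·0.02901·0.198/0.0383 = 130.8 < 2300, so the laminar assumption holds.
Q = V·A = 0.02901·(π/4·0.198²) = 0.0008931 m³/s = 8.93×10^-4 m³/s.

Q ≈ 8.93×10^-4 m³/s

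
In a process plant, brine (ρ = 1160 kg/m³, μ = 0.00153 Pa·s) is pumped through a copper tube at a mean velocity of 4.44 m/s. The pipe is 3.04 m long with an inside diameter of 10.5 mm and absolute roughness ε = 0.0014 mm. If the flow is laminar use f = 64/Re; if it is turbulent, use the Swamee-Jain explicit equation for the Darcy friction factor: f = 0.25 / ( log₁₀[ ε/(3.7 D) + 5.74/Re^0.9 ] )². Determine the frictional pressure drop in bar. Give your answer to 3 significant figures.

Reynolds number Re = ρVD/μ = 1160 · 4.44 · 0.0105 / 0.00153 = 3.535e+04.
Re > 4000 → turbulent. Relative roughness ε/D = 1.4e-06/0.0105 = 0.000133. Swamee-Jain: f = 0.25/(log₁₀[0.000133/3.7 + 5.74/3.535e+04^0.9])² = 0.25/(log₁₀[3.6e-05 + 0.000463])² = 0.25/(-3.302)² = 0.02293.
Darcy-Weisbach: ΔP = f(L/D)(ρV²/2) = 0.02293·(3.04/0.0105)·(1160·4.44²/2) = 0.02293·289.5·1.143e+04 = 7.59e+04 Pa.
ΔP = 7.59e+04 Pa = 0.759 bar.

ΔP ≈ 0.759 bar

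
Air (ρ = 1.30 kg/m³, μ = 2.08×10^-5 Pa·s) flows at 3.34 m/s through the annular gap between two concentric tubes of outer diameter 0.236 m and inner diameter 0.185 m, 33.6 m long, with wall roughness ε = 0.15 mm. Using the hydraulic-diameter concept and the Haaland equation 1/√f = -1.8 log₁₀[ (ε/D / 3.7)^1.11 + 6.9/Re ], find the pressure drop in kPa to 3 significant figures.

Hydraulic diameter D_h = 4A/P = D_o - D_i = 0.236 - 0.185 = 0.051 m.
Re = ρVD_h/μ = 1.3·3.34·0.051/2.08e-05 = 1.065e+04.
ε/D_h = 0.00015/0.051 = 0.00294; Haaland gives 1/√f = -1.8 log₁₀[0.000363+0.000648] = 5.392, so f = 0.0344.
ΔP = f(L/D_h)(ρV²/2) = 0.0344·33.6/0.051·7.251 = 164.3 Pa.
ΔP = 0.164 kPa.

ΔP ≈ 0.164 kPa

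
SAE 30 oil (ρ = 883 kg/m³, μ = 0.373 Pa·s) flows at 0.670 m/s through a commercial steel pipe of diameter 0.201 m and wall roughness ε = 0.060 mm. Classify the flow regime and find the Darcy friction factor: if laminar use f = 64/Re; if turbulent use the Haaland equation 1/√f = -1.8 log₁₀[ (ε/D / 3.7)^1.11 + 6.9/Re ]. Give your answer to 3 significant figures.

Re = ρVD/μ = 883·0.67·0.201/0.373 = 318.8.
Re < 2300 → laminar, so f = 64/Re = 0.2008 (roughness is irrelevant in laminar flow).

f ≈ 0.201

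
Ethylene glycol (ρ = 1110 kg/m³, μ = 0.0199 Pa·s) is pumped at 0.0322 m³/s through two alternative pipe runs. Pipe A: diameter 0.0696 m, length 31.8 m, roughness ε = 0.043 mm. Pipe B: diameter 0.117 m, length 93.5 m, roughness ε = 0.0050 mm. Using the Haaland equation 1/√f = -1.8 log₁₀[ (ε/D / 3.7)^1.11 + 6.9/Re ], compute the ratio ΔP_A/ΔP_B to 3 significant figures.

Pipe A: V = Q/A = 0.0322/0.003805 = 8.463 m/s; Re = 3.286e+04; ε/D = 0.000618; Haaland → f = 0.02433; ΔP_A = f(L/D)(ρV²/2) = 4.418e+05 Pa.
Pipe B: V = Q/A = 0.0322/0.01075 = 2.995 m/s; Re = 1.955e+04; ε/D = 4.27e-05; Haaland → f = 0.02596; ΔP_B = f(L/D)(ρV²/2) = 1.033e+05 Pa.
ΔP_A/ΔP_B = 4.418e+05/1.033e+05 = 4.28.

ΔP_A/ΔP_B ≈ 4.28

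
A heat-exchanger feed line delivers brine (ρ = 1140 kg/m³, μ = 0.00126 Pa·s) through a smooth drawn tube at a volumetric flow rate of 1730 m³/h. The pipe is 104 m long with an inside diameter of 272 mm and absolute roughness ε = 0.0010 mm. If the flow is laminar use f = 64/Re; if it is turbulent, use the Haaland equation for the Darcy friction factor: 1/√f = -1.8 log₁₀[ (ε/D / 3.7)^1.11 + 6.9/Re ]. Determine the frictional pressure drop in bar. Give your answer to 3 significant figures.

Q = 1730 m³/h = 1730/3600 = 0.4806 m³/s.
Cross-sectional area A = πD²/4 = π(0.272)²/4 = 0.05811 m²; mean velocity V = Q/A = 0.4806/0.05811 = 8.27 m/s.
Reynolds number Re = ρVD/μ = 1140 · 8.27 · 0.272 / 0.00126 = 2.035e+06.
Re > 4000 → turbulent. Relative roughness ε/D = 1e-06/0.272 = 3.68e-06. Haaland: 1/√f = -1.8 log₁₀[(3.68e-06/3.7)^1.11 + 6.9/2.035e+06] = -1.8 log₁₀[2.17e-07 + 3.39e-06] = 9.797, so f = 0.01042.
Darcy-Weisbach: ΔP = f(L/D)(ρV²/2) = 0.01042·(104/0.272)·(1140·8.27²/2) = 0.01042·382.4·3.899e+04 = 1.553e+05 Pa.
ΔP = 1.553e+05 Pa = 1.55 bar.

ΔP ≈ 1.55 bar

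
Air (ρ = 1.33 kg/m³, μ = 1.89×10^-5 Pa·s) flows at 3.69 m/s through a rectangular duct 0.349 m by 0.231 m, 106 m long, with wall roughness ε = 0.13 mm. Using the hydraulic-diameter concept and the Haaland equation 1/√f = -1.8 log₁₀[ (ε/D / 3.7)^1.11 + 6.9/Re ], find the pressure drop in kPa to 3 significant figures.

ΔP ≈ 0.0721 kPa

Hydraulic diameter D_h = 4A/P = 4·(0.349·0.231)/(2·(0.349+0.231)) = 0.3225/1.16 = 0.278 m.
Re = ρVD_h/μ = 1.33·3.69·0.278/1.89e-05 = 7.219e+04.
ε/D_h = 0.00013/0.278 = 0.000468; Haaland gives 1/√f = -1.8 log₁₀[4.71e-05+9.56e-05] = 6.922, so f = 0.02087.
ΔP = f(L/D_h)(ρV²/2) = 0.02087·106/0.278·9.055 = 72.05 Pa.
ΔP = 0.0721 kPa.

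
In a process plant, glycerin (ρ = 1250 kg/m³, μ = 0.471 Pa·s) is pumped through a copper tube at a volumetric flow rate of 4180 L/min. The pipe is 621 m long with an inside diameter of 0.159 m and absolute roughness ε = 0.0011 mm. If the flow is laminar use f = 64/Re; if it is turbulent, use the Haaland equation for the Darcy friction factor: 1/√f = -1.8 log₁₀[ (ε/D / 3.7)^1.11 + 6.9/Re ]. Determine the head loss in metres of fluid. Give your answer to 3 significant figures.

Q = 4180 L/min = 4180/60000 = 0.06967 m³/s.
Cross-sectional area A = πD²/4 = π(0.159)²/4 = 0.01986 m²; mean velocity V = Q/A = 0.06967/0.01986 = 3.509 m/s.
Reynolds number Re = ρVD/μ = 1250 · 3.509 · 0.159 / 0.471 = 1481.
Re < 2300 → laminar flow, so f = 64/Re = 64/1481 = 0.04323 (the turbulent correlation is not needed).
Darcy-Weisbach: ΔP = f(L/D)(ρV²/2) = 0.04323·(621/0.159)·(1250·3.509²/2) = 0.04323·3906·7694 = 1.299e+06 Pa.
Head loss h_f = ΔP/(ρg) = 1.299e+06/(1250·9.81) = 106 m.

h_f ≈ 106 m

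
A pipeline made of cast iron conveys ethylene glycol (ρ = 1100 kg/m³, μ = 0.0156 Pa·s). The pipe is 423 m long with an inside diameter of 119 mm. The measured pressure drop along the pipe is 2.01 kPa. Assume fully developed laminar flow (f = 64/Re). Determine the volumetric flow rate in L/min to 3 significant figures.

Q ≈ 90.0 L/min

For laminar flow, f = 64/Re with Re = ρVD/μ, so Darcy-Weisbach reduces to ΔP = 32μLV/D². Solving for V: V = ΔP·D²/(32μL) = 2010·(0.119)²/(32·0.0156·423) = 0.1348 m/s.
Check: Re = ρVD/μ = 1100·0.1348·0.119/0.0156 = 1131 < 2300, so the laminar assumption holds.
Q = V·A = 0.1348·(π/4·0.119²) = 0.001499 m³/s = 90.0 L/min.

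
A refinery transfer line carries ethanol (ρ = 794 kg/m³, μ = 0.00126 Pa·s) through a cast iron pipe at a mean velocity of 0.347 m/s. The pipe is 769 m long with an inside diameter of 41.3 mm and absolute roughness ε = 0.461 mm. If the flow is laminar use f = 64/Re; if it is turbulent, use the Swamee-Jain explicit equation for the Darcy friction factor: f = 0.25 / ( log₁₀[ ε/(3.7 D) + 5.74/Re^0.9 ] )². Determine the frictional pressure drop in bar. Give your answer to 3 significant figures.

Reynolds number Re = ρVD/μ = 794 · 0.347 · 0.0413 / 0.00126 = 9031.
Re > 4000 → turbulent. Relative roughness ε/D = 0.000461/0.0413 = 0.0112. Swamee-Jain: f = 0.25/(log₁₀[0.0112/3.7 + 5.74/9031^0.9])² = 0.25/(log₁₀[0.00302 + 0.00158])² = 0.25/(-2.338)² = 0.04575.
Darcy-Weisbach: ΔP = f(L/D)(ρV²/2) = 0.04575·(769/0.0413)·(794·0.347²/2) = 0.04575·1.862e+04·47.8 = 4.072e+04 Pa.
ΔP = 4.072e+04 Pa = 0.407 bar.

ΔP ≈ 0.407 bar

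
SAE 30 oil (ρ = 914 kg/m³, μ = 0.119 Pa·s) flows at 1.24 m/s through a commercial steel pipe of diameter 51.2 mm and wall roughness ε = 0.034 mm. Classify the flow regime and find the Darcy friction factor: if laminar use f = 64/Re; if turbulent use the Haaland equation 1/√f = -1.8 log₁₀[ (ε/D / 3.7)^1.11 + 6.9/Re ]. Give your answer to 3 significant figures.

Re = ρVD/μ = 914·1.24·0.0512/0.119 = 487.6.
Re < 2300 → laminar, so f = 64/Re = 0.1312 (roughness is irrelevant in laminar flow).

f ≈ 0.131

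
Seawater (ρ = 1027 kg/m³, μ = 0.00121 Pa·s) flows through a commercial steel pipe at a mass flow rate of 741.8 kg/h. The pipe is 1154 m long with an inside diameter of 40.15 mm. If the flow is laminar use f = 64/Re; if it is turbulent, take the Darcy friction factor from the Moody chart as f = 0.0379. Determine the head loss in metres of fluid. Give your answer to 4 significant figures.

ṁ = 741.8 kg/h = 741.8/3600 = 0.2061 kg/s.
A = πD²/4 = π(0.04015)²/4 = 0.001266 m²; mean velocity V = ṁ/(ρA) = 0.2061/(1027 · 0.001266) = 0.1585 m/s.
Reynolds number Re = ρVD/μ = 1027 · 0.1585 · 0.04015 / 0.00121 = 5400.
Re > 4000 → turbulent; use the Moody-chart value f = 0.0379.
Darcy-Weisbach: ΔP = f(L/D)(ρV²/2) = 0.0379·(1154/0.04015)·(1027·0.1585²/2) = 0.0379·2.874e+04·12.9 = 1.405e+04 Pa.
Head loss h_f = ΔP/(ρg) = 1.405e+04/(1027·9.81) = 1.394 m.

h_f ≈ 1.394 m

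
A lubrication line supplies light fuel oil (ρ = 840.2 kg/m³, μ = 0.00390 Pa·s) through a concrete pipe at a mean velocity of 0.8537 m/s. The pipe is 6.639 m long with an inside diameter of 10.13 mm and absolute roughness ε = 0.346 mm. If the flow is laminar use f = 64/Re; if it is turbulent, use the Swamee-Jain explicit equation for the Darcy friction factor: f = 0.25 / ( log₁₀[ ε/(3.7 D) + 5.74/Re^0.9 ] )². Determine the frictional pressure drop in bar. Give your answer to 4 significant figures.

Reynolds number Re = ρVD/μ = 840.2 · 0.8537 · 0.01013 / 0.0039 = 1863.
Re < 2300 → laminar flow, so f = 64/Re = 64/1863 = 0.03435 (the turbulent correlation is not needed).
Darcy-Weisbach: ΔP = f(L/D)(ρV²/2) = 0.03435·(6.639/0.01013)·(840.2·0.8537²/2) = 0.03435·655.4·306.2 = 6893 Pa.
ΔP = 6893 Pa = 0.06893 bar.

ΔP ≈ 0.06893 bar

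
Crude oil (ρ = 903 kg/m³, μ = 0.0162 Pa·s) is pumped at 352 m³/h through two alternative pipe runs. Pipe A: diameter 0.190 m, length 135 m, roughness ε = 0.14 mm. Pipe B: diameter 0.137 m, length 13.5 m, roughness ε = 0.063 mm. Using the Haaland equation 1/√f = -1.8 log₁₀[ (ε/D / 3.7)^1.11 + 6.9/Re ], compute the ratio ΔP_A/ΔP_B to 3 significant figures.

Pipe A: V = Q/A = 0.09778/0.02835 = 3.449 m/s; Re = 3.652e+04; ε/D = 0.000737; Haaland → f = 0.02417; ΔP_A = f(L/D)(ρV²/2) = 9.221e+04 Pa.
Pipe B: V = Q/A = 0.09778/0.01474 = 6.633 m/s; Re = 5.065e+04; ε/D = 0.00046; Haaland → f = 0.02208; ΔP_B = f(L/D)(ρV²/2) = 4.322e+04 Pa.
ΔP_A/ΔP_B = 9.221e+04/4.322e+04 = 2.13.

ΔP_A/ΔP_B ≈ 2.13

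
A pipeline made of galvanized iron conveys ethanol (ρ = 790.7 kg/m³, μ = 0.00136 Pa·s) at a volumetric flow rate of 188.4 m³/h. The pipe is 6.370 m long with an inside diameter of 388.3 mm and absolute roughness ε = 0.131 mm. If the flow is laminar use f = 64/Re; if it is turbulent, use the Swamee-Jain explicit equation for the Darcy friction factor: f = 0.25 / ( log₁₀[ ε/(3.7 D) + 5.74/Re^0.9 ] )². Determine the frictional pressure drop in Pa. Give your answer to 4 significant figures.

Q = 188.4 m³/h = 188.4/3600 = 0.05233 m³/s.
Cross-sectional area A = πD²/4 = π(0.3883)²/4 = 0.1184 m²; mean velocity V = Q/A = 0.05233/0.1184 = 0.4419 m/s.
Reynolds number Re = ρVD/μ = 790.7 · 0.4419 · 0.3883 / 0.00136 = 9.977e+04.
Re > 4000 → turbulent. Relative roughness ε/D = 0.000131/0.3883 = 0.000337. Swamee-Jain: f = 0.25/(log₁₀[0.000337/3.7 + 5.74/9.977e+04^0.9])² = 0.25/(log₁₀[9.12e-05 + 0.000182])² = 0.25/(-3.564)² = 0.01968.
Darcy-Weisbach: ΔP = f(L/D)(ρV²/2) = 0.01968·(6.37/0.3883)·(790.7·0.4419²/2) = 0.01968·16.4·77.21 = 24.93 Pa.

ΔP ≈ 24.93 Pa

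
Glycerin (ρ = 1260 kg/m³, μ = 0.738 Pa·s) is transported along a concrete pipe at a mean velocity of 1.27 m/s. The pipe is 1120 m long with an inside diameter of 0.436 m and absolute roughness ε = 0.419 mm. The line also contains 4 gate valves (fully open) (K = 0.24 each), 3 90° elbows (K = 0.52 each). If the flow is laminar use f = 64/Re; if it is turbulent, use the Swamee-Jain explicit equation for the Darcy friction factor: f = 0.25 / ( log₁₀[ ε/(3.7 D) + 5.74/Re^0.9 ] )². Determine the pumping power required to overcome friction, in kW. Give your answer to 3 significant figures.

P ≈ 34.0 kW

Reynolds number Re = ρVD/μ = 1260 · 1.27 · 0.436 / 0.738 = 945.4.
Re < 2300 → laminar flow, so f = 64/Re = 64/945.4 = 0.0677 (the turbulent correlation is not needed).
Total minor-loss coefficient ΣK = 4·0.24 + 3·0.52 = 2.52.
ΔP = [f·L/D + ΣK]·(ρV²/2) = [0.0677·1120/0.436 + 2.52]·(1260·1.27²/2) = [173.9 + 2.52]·1016 = 1.793e+05 Pa.
Q = V·A = 1.27·0.1493 = 0.1896 m³/s.
Pumping power P = QΔP = 0.1896·1.793e+05 = 33990 W = 34.0 kW.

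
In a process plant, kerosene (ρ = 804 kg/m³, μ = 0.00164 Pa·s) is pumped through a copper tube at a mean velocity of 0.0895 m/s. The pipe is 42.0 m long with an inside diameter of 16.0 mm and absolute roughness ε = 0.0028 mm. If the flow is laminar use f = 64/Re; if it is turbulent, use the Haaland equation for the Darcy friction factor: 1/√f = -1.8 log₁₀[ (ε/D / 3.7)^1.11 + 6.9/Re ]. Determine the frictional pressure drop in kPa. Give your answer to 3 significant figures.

ΔP ≈ 0.771 kPa

Reynolds number Re = ρVD/μ = 804 · 0.0895 · 0.016 / 0.00164 = 702.
Re < 2300 → laminar flow, so f = 64/Re = 64/702 = 0.09116 (the turbulent correlation is not needed).
Darcy-Weisbach: ΔP = f(L/D)(ρV²/2) = 0.09116·(42/0.016)·(804·0.0895²/2) = 0.09116·2625·3.22 = 770.6 Pa.
ΔP = 770.6 Pa = 0.771 kPa.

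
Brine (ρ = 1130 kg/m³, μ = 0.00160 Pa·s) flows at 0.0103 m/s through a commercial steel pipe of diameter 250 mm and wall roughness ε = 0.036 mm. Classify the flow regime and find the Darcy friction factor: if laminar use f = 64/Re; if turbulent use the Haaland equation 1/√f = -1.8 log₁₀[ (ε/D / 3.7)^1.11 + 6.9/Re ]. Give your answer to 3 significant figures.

Re = ρVD/μ = 1130·0.0103·0.25/0.0016 = 1819.
Re < 2300 → laminar, so f = 64/Re = 0.03519 (roughness is irrelevant in laminar flow).

f ≈ 0.0352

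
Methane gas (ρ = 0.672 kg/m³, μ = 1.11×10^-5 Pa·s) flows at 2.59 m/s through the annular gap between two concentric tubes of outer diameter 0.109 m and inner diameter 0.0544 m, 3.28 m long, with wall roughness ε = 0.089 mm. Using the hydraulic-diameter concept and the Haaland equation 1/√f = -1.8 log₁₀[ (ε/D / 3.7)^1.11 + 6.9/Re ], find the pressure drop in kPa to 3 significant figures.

Hydraulic diameter D_h = 4A/P = D_o - D_i = 0.109 - 0.0544 = 0.0546 m.
Re = ρVD_h/μ = 0.672·2.59·0.0546/1.11e-05 = 8561.
ε/D_h = 8.9e-05/0.0546 = 0.00163; Haaland gives 1/√f = -1.8 log₁₀[0.000188+0.000806] = 5.405, so f = 0.03424.
ΔP = f(L/D_h)(ρV²/2) = 0.03424·3.28/0.0546·2.254 = 4.636 Pa.
ΔP = 0.00464 kPa.

ΔP ≈ 0.00464 kPa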